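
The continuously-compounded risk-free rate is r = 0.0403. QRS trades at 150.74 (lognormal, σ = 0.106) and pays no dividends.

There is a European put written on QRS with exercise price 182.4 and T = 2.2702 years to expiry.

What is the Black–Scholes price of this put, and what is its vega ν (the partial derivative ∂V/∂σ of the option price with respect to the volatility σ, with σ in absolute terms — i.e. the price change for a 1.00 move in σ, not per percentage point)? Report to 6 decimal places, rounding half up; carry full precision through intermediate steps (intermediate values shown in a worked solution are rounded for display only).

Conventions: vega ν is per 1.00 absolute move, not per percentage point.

price = 19.830249
ν = 78.274141

σ√T = 0.106·√2.2702 = 0.159712
d₁ = (ln(S/K) + (r+σ²/2)T) / (σ√T) = (ln(150.74/182.4) + (0.0403+0.106²/2)·2.2702) / 0.159712 = (-0.190646 + 0.104243) / 0.159712 = -0.540989
d₂ = d₁ − σ√T = -0.540989 − 0.159712 = -0.700701
e^{−rT} = 0.912571
N(−d₁) = 0.705742,  N(−d₂) = 0.758255
Put price V = K·e^{−rT}·N(−d₂) − S·N(−d₁) = 126.213869 − 106.383620 = 19.830249
φ(d₁) = (1/√(2π))·e^{−d₁²/2} = 0.344634
ν = S·φ(d₁)·√T = 78.274141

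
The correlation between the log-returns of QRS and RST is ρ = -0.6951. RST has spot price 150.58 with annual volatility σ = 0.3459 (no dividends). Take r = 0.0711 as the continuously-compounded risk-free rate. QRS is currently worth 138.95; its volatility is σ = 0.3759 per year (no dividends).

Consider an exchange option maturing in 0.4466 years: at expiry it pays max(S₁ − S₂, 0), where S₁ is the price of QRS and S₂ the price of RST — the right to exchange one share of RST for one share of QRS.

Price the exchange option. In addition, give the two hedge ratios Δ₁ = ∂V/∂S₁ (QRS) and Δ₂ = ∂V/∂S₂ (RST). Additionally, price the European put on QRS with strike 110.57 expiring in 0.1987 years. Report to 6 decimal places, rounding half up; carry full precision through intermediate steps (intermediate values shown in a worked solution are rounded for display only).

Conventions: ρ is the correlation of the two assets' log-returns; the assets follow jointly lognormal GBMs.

exchange price = 20.034907
Δ1 = 0.516390
Δ2 = -0.343456
price(QRS put K=110.57) = 0.678352

σ_eff = √(σ₁² + σ₂² − 2ρσ₁σ₂) = √(0.3759² + 0.3459² − 2·-0.6951·0.3759·0.3459) = 0.664610
d₁ = (ln(S₁/S₂) + (q₂ − q₁ + σ_eff²/2)T) / (σ_eff√T) = (ln(138.95/150.58) + (0.0 − 0.0 + 0.220853)·0.4466) / 0.444147 = 0.041096
d₂ = d₁ − σ_eff√T = 0.041096 − 0.444147 = -0.403050
N(d₁) = 0.516390,  N(d₂) = 0.343456
V = S₁·e^{−q₁T}·N(d₁) − S₂·e^{−q₂T}·N(d₂) = 71.752449 − 51.717542 = 20.034907
Δ₁ = e^{−q₁T}·N(d₁) = 0.516390;  Δ₂ = −e^{−q₂T}·N(d₂) = -0.343456
[vanilla: QRS put K=110.57]
σ√T = 0.3759·√0.1987 = 0.167560
d₁ = (ln(S/K) + (r+σ²/2)T) / (σ√T) = (ln(138.95/110.57) + (0.0711+0.3759²/2)·0.1987) / 0.167560 = (0.228465 + 0.028166) / 0.167560 = 1.531574
d₂ = d₁ − σ√T = 1.531574 − 0.167560 = 1.364014
e^{−rT} = 0.985972
N(−d₁) = 0.062814,  N(−d₂) = 0.086282
price = K·e^{−rT}·N(−d₂) − S·N(−d₁) = 9.406320 − 8.727969 = 0.678352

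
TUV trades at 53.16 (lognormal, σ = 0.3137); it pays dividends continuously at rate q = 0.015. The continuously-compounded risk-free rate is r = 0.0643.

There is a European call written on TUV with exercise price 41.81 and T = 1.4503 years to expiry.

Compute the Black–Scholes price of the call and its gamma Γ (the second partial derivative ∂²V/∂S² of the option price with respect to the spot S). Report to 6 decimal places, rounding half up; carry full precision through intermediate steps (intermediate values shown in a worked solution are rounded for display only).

σ√T = 0.3137·√1.4503 = 0.377784
d₁ = (ln(S/K) + (r−q+σ²/2)T) / (σ√T) = (ln(53.16/41.81) + (0.0643−0.015+0.3137²/2)·1.4503) / 0.377784 = (0.240171 + 0.142860) / 0.377784 = 1.013889
d₂ = d₁ − σ√T = 1.013889 − 0.377784 = 0.636105
e^{−rT} = 0.910962
e^{−qT} = 0.978480
N(d₁) = 0.844682,  N(d₂) = 0.737646
Call price V = S·e^{−qT}·N(d₁) − K·e^{−rT}·N(d₂) = 43.936998 − 28.094952 = 15.842046
φ(d₁) = (1/√(2π))·e^{−d₁²/2} = 0.238610
Γ = e^{−qT}·φ(d₁) / (S·σ·√T) = 0.011626

price = 15.842046
Γ = 0.011626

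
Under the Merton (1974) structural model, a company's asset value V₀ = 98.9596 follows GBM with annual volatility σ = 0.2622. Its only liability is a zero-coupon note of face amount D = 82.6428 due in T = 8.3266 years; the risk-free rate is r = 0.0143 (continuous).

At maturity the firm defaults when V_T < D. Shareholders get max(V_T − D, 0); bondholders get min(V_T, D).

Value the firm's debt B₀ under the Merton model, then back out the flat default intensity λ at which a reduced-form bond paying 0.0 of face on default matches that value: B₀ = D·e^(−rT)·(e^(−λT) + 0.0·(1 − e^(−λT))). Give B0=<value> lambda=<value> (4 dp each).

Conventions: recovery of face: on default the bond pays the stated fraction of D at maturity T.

B0=58.9103 lambda=0.0264

With assets at 98.9596 and a single debt payment of 82.6428 at 8.3266 years:
d₁ = [ln(V₀/D) + (r + σ²/2)T] / (σ√T)
   = [ln(98.9596/82.6428) + (0.0143 + 0.5·0.2622²)·8.3266] / (0.2622·√8.3266)
   = [0.180184 + 0.405292] / 0.756600 = 0.773825
d₂ = d₁ − σ√T = 0.773825 − 0.756600 = 0.017225
N(d₁) = 0.780483,  N(d₂) = 0.506871,  e^(−rT) = 0.887745
E₀ = V₀·N(d₁) − D·e^(−rT)·N(d₂)
   = 98.9596·0.780483 − 82.6428·0.887745·0.506871 = 40.049274
B₀ = V₀ − E₀ = 98.9596 − 40.049274 = 58.910326
e^(−λT) = (B₀·e^(rT)/D − 0)/(1 − 0) = (58.9103·1.126449/82.6428 − 0)/1 = 0.80296723
λ = −ln(0.80296723)/8.3266 = 0.026354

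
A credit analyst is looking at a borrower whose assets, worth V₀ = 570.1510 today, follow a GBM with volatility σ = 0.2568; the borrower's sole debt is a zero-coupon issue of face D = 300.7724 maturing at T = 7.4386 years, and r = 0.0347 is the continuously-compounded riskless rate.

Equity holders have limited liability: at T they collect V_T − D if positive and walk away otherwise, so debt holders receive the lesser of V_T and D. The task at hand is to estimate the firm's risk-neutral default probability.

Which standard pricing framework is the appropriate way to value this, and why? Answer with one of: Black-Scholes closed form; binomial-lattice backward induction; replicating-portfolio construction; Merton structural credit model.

Key observation: the asked-for credit quantity lives on the firm's capital structure — asset value, asset volatility, debt face 300.7724 — which is the structural model's domain.

framework: Merton structural credit model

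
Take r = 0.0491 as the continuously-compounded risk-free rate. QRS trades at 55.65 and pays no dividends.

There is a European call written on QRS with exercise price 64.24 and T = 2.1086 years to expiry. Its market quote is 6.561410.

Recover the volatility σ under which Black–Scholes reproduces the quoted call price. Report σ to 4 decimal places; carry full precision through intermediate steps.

At σ = 0.2335 the Black–Scholes value reproduces the quote:
σ√T = 0.2335·√2.1086 = 0.339066
d₁ = (ln(S/K) + (r+σ²/2)T) / (σ√T) = (ln(55.65/64.24) + (0.0491+0.2335²/2)·2.1086) / 0.339066 = (-0.143544 + 0.161015) / 0.339066 = 0.051527
d₂ = d₁ − σ√T = 0.051527 − 0.339066 = -0.287539
e^{−rT} = 0.901647
N(d₁) = 0.520547,  N(d₂) = 0.386850
V = S·N(d₁) − K·e^{−rT}·N(d₂) = 28.968454 − 22.407044 = 6.561410 (the observed quote) — the price is monotone increasing in volatility, hence this σ is the only solution

sigma = 0.2335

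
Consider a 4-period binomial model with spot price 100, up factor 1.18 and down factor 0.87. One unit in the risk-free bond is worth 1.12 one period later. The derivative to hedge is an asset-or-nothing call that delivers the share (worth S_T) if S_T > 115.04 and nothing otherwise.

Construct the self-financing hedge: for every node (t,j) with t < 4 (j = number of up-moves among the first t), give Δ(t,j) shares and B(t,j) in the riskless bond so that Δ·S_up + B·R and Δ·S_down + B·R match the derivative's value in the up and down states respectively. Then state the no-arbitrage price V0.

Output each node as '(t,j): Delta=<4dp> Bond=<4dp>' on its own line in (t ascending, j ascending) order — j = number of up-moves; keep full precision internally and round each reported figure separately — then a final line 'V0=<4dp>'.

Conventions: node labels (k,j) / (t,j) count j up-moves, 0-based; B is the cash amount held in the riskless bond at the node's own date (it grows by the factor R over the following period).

(0,0): Delta=1.8528 Bond=-96.2760
(1,0): Delta=2.7479 Bond=-185.7058
(1,1): Delta=1.6944 Bond=-89.1388
(2,0): Delta=0.0000 Bond=0.0000
(2,1): Delta=3.2342 Bond=-257.9082
(2,2): Delta=1.4219 Bond=-61.8980
(3,0): Delta=0.0000 Bond=0.0000
(3,1): Delta=0.0000 Bond=0.0000
(3,2): Delta=3.8065 Bond=-358.1829
(3,3): Delta=1.0000 Bond=0.0000
V0=89.0031

Risk-neutral probability p* = (R−d)/(u−d) = (1.12−0.87)/(1.18−0.87) = 0.8065.
Expiry values: V(4,0)=0.0000, V(4,1)=0.0000, V(4,2)=0.0000, V(4,3)=142.9438, V(4,4)=193.8778
  t=3,j=0: stock 65.8503 → up 77.7034 (V=0.0000), down 57.2898 (V=0.0000). Price 0.0000; hedge Δ=0.0000, bond B=0.0000.
  t=3,j=1: stock 89.3142 → up 105.3908 (V=0.0000), down 77.7034 (V=0.0000). Price 0.0000; hedge Δ=0.0000, bond B=0.0000.
  t=3,j=2: stock 121.1388 → up 142.9438 (V=142.9438), down 105.3908 (V=0.0000). Price 102.9261; hedge Δ=3.8065, bond B=-358.1829.
  t=3,j=3: stock 164.3032 → up 193.8778 (V=193.8778), down 142.9438 (V=142.9438). Price 164.3032; hedge Δ=1.0000, bond B=0.0000.
  t=2,j=0: stock 75.6900 → up 89.3142 (V=0.0000), down 65.8503 (V=0.0000). Price 0.0000; hedge Δ=0.0000, bond B=0.0000.
  t=2,j=1: stock 102.6600 → up 121.1388 (V=102.9261), down 89.3142 (V=0.0000). Price 74.1115; hedge Δ=3.2342, bond B=-257.9082.
  t=2,j=2: stock 139.2400 → up 164.3032 (V=164.3032), down 121.1388 (V=102.9261). Price 136.0926; hedge Δ=1.4219, bond B=-61.8980.
  t=1,j=0: stock 87.0000 → up 102.6600 (V=74.1115), down 75.6900 (V=0.0000). Price 53.3637; hedge Δ=2.7479, bond B=-185.7058.
  t=1,j=1: stock 118.0000 → up 139.2400 (V=136.0926), down 102.6600 (V=74.1115). Price 110.8003; hedge Δ=1.6944, bond B=-89.1388.
  t=0,j=0: stock 100.0000 → up 118.0000 (V=110.8003), down 87.0000 (V=53.3637). Price 89.0031; hedge Δ=1.8528, bond B=-96.2760.
Sanity check at the root: Δ(0,0)·S0 + B(0,0) reproduces V0 = 89.0031.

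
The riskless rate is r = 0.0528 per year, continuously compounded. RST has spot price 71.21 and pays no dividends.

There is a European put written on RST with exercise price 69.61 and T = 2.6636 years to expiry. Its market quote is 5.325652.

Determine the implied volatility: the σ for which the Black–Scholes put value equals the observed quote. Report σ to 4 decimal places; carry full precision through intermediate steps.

At σ = 0.2297 the Black–Scholes value reproduces the quote:
σ√T = 0.2297·√2.6636 = 0.374883
d₁ = (ln(S/K) + (r+σ²/2)T) / (σ√T) = (ln(71.21/69.61) + (0.0528+0.2297²/2)·2.6636) / 0.374883 = (0.022725 + 0.210907) / 0.374883 = 0.623213
d₂ = d₁ − σ√T = 0.623213 − 0.374883 = 0.248330
e^{−rT} = 0.868804
N(−d₁) = 0.266572,  N(−d₂) = 0.401940
V = K·e^{−rT}·N(−d₂) − S·N(−d₁) = 24.308274 − 18.982623 = 5.325652 (the observed quote) — the price is monotone increasing in volatility, hence this σ is the only solution

sigma = 0.2297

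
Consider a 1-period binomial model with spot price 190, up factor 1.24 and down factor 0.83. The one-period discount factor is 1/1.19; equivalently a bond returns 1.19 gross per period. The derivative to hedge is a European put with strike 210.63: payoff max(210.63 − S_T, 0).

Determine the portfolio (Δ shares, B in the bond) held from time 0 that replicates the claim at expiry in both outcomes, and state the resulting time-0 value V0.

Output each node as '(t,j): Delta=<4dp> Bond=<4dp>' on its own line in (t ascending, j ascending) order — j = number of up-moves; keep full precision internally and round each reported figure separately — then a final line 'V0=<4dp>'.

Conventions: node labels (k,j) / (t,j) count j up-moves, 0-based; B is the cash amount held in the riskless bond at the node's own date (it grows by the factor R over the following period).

(0,0): Delta=-0.6795 Bond=134.5218
V0=5.4243

The replicating-portfolio and risk-neutral prices coincide; use p* = (1.19−0.83)/(1.24−0.83) = 0.8780 for the latter.
Expiry values: V(1,0)=52.9300, V(1,1)=0.0000
  t=0,j=0: stock 190.0000 → up 235.6000 (V=0.0000), down 157.7000 (V=52.9300). Price 5.4243; hedge Δ=-0.6795, bond B=134.5218.
Check: Δ(0,0)·S0 + B(0,0) = 5.4243 = V0.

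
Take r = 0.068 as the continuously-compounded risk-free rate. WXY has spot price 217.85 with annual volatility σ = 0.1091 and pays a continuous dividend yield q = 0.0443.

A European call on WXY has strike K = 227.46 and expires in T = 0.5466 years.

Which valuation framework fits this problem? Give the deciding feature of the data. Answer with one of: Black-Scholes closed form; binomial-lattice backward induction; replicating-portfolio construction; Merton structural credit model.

framework: Black-Scholes closed form

Key observation: with WXY following a GBM at constant σ and r, the European call struck at 227.46 prices in closed form — nothing here needs a stepwise model or a balance sheet.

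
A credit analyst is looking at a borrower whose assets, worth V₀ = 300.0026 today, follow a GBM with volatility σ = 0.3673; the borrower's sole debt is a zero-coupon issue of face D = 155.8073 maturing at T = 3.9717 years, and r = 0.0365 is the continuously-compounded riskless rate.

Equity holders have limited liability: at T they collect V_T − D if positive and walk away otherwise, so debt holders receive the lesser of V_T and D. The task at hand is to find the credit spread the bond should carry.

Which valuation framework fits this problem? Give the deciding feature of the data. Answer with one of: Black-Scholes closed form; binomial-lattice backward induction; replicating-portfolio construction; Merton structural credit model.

Key observation: the data describe a firm's assets (V₀ = 300.0026, GBM) and a single zero-coupon debt of face 155.8073, so credit quantities follow from equity-as-call in the structural model.

framework: Merton structural credit model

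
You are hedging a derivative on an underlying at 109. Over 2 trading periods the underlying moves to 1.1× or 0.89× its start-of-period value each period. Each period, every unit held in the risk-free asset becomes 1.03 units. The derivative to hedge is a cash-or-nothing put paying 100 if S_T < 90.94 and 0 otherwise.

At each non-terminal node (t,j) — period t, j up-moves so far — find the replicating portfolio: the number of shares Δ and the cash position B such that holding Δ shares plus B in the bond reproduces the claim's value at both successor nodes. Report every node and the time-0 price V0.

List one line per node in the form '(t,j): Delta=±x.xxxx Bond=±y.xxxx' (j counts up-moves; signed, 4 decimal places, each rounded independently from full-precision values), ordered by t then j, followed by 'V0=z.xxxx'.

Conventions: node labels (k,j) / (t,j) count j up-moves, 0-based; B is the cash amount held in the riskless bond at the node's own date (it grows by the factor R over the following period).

Risk-neutral probability p* = (R−d)/(u−d) = (1.03−0.89)/(1.1−0.89) = 0.6667.
Payoffs at expiry: V(2,0)=100.0000, V(2,1)=0.0000, V(2,2)=0.0000
  t=1,j=0: stock 97.0100 → up 106.7110 (V=0.0000), down 86.3389 (V=100.0000). Price 32.3625; hedge Δ=-4.9087, bond B=508.5529.
  t=1,j=1: stock 119.9000 → up 131.8900 (V=0.0000), down 106.7110 (V=0.0000). Price 0.0000; hedge Δ=0.0000, bond B=0.0000.
  t=0,j=0: stock 109.0000 → up 119.9000 (V=0.0000), down 97.0100 (V=32.3625). Price 10.4733; hedge Δ=-1.4138, bond B=164.5802.
Sanity check at the root: Δ(0,0)·S0 + B(0,0) reproduces V0 = 10.4733.

(0,0): Delta=-1.4138 Bond=164.5802
(1,0): Delta=-4.9087 Bond=508.5529
(1,1): Delta=0.0000 Bond=0.0000
V0=10.4733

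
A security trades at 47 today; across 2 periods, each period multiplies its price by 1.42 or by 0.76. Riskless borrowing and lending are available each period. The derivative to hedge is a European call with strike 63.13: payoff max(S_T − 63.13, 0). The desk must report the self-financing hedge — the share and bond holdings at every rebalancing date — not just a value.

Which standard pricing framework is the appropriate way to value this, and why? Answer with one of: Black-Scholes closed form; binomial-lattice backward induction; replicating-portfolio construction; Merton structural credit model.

Key observation: the deliverable is the dynamic trading strategy on the 2-step tree (spot 47, moves 1.42 and 0.76), so the valuation must go through the node-by-node replicating-portfolio solve.

framework: replicating-portfolio construction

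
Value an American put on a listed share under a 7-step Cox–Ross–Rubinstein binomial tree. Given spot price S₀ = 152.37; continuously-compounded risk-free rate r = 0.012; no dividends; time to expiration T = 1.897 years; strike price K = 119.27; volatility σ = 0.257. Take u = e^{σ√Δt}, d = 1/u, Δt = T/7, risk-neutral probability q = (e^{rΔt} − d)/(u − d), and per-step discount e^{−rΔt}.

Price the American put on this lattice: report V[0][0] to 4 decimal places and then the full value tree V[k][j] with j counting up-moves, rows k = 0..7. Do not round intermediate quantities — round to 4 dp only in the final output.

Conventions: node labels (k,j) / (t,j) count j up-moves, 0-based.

Δt=0.27100, u=1.14315, d=0.87478, q=0.47874, disc=e^(-rΔt)=0.99675
k=7 terminal: V=max(K-S,0) → 59.5424 41.2183 17.2726 0.0000 0.0000 0.0000 0.0000 0.0000
k=6: j=0 S=68.2777 intr=50.9923 cont=50.6051 V=50.9923[EX]; j=1 S=89.2248 intr=30.0452 cont=29.6580 V=30.0452[EX]; j=2 S=116.5984 intr=2.6716 cont=8.9743 V=8.9743[hold]; j=3 S=152.3700 intr=0.0000 cont=0.0000 V=0.0000[hold]; j=4 S=199.1161 intr=0.0000 cont=0.0000 V=0.0000[hold]; j=5 S=260.2036 intr=0.0000 cont=0.0000 V=0.0000[hold]; j=6 S=340.0324 intr=0.0000 cont=0.0000 V=0.0000[hold]
k=5: j=0 S=78.0517 intr=41.2183 cont=40.8311 V=41.2183[EX]; j=1 S=101.9974 intr=17.2726 cont=19.8929 V=19.8929[hold]; j=2 S=133.2895 intr=0.0000 cont=4.6628 V=4.6628[hold]; j=3 S=174.1819 intr=0.0000 cont=0.0000 V=0.0000[hold]; j=4 S=227.6197 intr=0.0000 cont=0.0000 V=0.0000[hold]; j=5 S=297.4520 intr=0.0000 cont=0.0000 V=0.0000[hold]
k=4: j=0 S=89.2248 intr=30.0452 cont=30.9083 V=30.9083[hold]; j=1 S=116.5984 intr=2.6716 cont=12.5607 V=12.5607[hold]; j=2 S=152.3700 intr=0.0000 cont=2.4226 V=2.4226[hold]; j=3 S=199.1161 intr=0.0000 cont=0.0000 V=0.0000[hold]; j=4 S=260.2036 intr=0.0000 cont=0.0000 V=0.0000[hold]
k=3: j=0 S=101.9974 intr=17.2726 cont=22.0528 V=22.0528[hold]; j=1 S=133.2895 intr=0.0000 cont=7.6822 V=7.6822[hold]; j=2 S=174.1819 intr=0.0000 cont=1.2587 V=1.2587[hold]; j=3 S=227.6197 intr=0.0000 cont=0.0000 V=0.0000[hold]
k=2: j=0 S=116.5984 intr=2.6716 cont=15.1237 V=15.1237[hold]; j=1 S=152.3700 intr=0.0000 cont=4.5921 V=4.5921[hold]; j=2 S=199.1161 intr=0.0000 cont=0.6540 V=0.6540[hold]
k=1: j=0 S=133.2895 intr=0.0000 cont=10.0491 V=10.0491[hold]; j=1 S=174.1819 intr=0.0000 cont=2.6980 V=2.6980[hold]
k=0: j=0 S=152.3700 intr=0.0000 cont=6.5086 V=6.5086[hold]

price = 6.5086
tree:
6.5086
10.0491 2.6980
15.1237 4.5921 0.6540
22.0528 7.6822 1.2587 0.0000
30.9083 12.5607 2.4226 0.0000 0.0000
41.2183 19.8929 4.6628 0.0000 0.0000 0.0000
50.9923 30.0452 8.9743 0.0000 0.0000 0.0000 0.0000
59.5424 41.2183 17.2726 0.0000 0.0000 0.0000 0.0000 0.0000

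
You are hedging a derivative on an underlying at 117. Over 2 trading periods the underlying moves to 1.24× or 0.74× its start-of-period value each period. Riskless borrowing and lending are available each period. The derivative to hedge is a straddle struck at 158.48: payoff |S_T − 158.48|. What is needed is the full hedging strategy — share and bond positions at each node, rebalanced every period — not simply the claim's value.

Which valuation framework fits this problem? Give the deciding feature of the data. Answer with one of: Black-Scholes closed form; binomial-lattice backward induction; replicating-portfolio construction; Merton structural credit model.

framework: replicating-portfolio construction

Key observation: a price alone would not answer the question — the per-node share/bond construction on the spot-117, 1.24/0.74 tree is required, and only the replicating-portfolio method yields it.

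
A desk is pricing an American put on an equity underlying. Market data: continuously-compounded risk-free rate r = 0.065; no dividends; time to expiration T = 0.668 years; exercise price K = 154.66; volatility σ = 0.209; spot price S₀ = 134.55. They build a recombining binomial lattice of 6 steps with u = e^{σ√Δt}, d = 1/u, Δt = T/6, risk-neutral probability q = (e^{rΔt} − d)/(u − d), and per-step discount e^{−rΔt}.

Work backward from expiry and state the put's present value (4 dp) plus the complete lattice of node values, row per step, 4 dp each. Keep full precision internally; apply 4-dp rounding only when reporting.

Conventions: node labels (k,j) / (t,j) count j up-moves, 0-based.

price = 20.2835
tree:
20.2835
29.1733 12.8201
37.6261 20.1100 6.6480
45.5096 29.1733 11.8400 2.2185
52.8620 37.6261 20.1100 4.8015 0.0000
59.7191 45.5096 29.1733 10.3921 0.0000 0.0000
66.1144 52.8620 37.6261 20.1100 0.0000 0.0000 0.0000

params: Δt=0.11133 u=1.07223 d=0.93264 q=0.53460 e^(-rΔt)=0.99279
t_6 payoffs: 66.1144 52.8620 37.6261 20.1100 0.0000 0.0000 0.0000
k=5: node(5,0) S=94.9409 payoff=59.7191 vs cont=58.6039 → 59.7191 [stop]  node(5,1) S=109.1504 payoff=45.5096 vs cont=44.3944 → 45.5096 [stop]  node(5,2) S=125.4867 payoff=29.1733 vs cont=28.0581 → 29.1733 [stop]  node(5,3) S=144.2679 payoff=10.3921 vs cont=9.2916 → 10.3921 [stop]  node(5,4) S=165.8601 payoff=0.0000 vs cont=0.0000 → 0.0000 [wait]  node(5,5) S=190.6840 payoff=0.0000 vs cont=0.0000 → 0.0000 [wait]
k=4: node(4,0) S=101.7980 payoff=52.8620 vs cont=51.7468 → 52.8620 [stop]  node(4,1) S=117.0339 payoff=37.6261 vs cont=36.5110 → 37.6261 [stop]  node(4,2) S=134.5500 payoff=20.1100 vs cont=18.9948 → 20.1100 [stop]  node(4,3) S=154.6877 payoff=0.0000 vs cont=4.8015 → 4.8015 [wait]  node(4,4) S=177.8394 payoff=0.0000 vs cont=0.0000 → 0.0000 [wait]
k=3: node(3,0) S=109.1504 payoff=45.5096 vs cont=44.3944 → 45.5096 [stop]  node(3,1) S=125.4867 payoff=29.1733 vs cont=28.0581 → 29.1733 [stop]  node(3,2) S=144.2679 payoff=10.3921 vs cont=11.8400 → 11.8400 [wait]  node(3,3) S=165.8601 payoff=0.0000 vs cont=2.2185 → 2.2185 [wait]
k=2: node(2,0) S=117.0339 payoff=37.6261 vs cont=36.5110 → 37.6261 [stop]  node(2,1) S=134.5500 payoff=20.1100 vs cont=19.7633 → 20.1100 [stop]  node(2,2) S=154.6877 payoff=0.0000 vs cont=6.6480 → 6.6480 [wait]
k=1: node(1,0) S=125.4867 payoff=29.1733 vs cont=28.0581 → 29.1733 [stop]  node(1,1) S=144.2679 payoff=10.3921 vs cont=12.8201 → 12.8201 [wait]
k=0: node(0,0) S=134.5500 payoff=20.1100 vs cont=20.2835 → 20.2835 [wait]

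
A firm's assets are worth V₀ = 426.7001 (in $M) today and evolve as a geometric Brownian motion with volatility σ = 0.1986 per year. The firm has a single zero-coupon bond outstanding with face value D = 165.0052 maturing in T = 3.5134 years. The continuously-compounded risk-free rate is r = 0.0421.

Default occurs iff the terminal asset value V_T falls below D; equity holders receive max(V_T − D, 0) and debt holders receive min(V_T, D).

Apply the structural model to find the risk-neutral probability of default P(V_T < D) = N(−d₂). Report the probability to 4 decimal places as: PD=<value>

PD=0.0029

Work the structural quantities from V₀ = 426.7001 against face 165.0052:
d₁ = [ln(V₀/D) + (r + σ²/2)T] / (σ√T)
   = [ln(426.7001/165.0052) + (0.0421 + 0.5·0.1986²)·3.5134] / (0.1986·√3.5134)
   = [0.950104 + 0.217202] / 0.372257 = 3.135752
d₂ = d₁ − σ√T = 3.135752 − 0.372257 = 2.763495
risk-neutral PD = N(−d₂) = N(-2.763495) = 0.002859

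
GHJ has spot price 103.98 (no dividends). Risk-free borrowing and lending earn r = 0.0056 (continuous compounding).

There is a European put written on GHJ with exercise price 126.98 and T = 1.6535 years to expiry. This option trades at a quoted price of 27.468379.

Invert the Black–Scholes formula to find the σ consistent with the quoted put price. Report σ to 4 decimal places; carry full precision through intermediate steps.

sigma = 0.2377

At σ = 0.2377 the Black–Scholes value reproduces the quote:
σ√T = 0.2377·√1.6535 = 0.305655
d₁ = (ln(S/K) + (r+σ²/2)T) / (σ√T) = (ln(103.98/126.98) + (0.0056+0.2377²/2)·1.6535) / 0.305655 = (-0.199831 + 0.055972) / 0.305655 = -0.470658
d₂ = d₁ − σ√T = -0.470658 − 0.305655 = -0.776313
e^{−rT} = 0.990783
N(−d₁) = 0.681058,  N(−d₂) = 0.781218
V = K·e^{−rT}·N(−d₂) − S·N(−d₁) = 98.284749 − 70.816370 = 27.468379 (the quoted price), and the Black–Scholes price is strictly increasing in σ, so σ is unique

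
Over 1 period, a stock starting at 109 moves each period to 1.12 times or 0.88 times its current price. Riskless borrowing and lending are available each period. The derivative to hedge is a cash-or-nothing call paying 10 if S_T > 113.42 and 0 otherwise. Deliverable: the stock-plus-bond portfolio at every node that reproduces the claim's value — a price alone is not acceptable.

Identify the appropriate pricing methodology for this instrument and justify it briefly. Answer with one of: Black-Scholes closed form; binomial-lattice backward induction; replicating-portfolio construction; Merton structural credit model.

framework: replicating-portfolio construction

Key observation: what is demanded is not a single number but the (Δ, B) position at each node of the 1.12/0.88 tree starting at 109; constructing those positions is the replicating-portfolio method.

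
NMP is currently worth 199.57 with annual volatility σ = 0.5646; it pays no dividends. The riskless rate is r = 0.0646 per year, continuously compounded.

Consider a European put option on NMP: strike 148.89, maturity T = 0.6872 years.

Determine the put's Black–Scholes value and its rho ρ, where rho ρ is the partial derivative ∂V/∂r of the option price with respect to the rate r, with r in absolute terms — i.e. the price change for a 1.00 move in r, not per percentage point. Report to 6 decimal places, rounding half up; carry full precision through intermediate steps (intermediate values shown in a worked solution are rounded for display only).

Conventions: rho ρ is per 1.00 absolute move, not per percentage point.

σ√T = 0.5646·√0.6872 = 0.468039
d₁ = (ln(S/K) + (r+σ²/2)T) / (σ√T) = (ln(199.57/148.89) + (0.0646+0.5646²/2)·0.6872) / 0.468039 = (0.292957 + 0.153924) / 0.468039 = 0.954793
d₂ = d₁ − σ√T = 0.954793 − 0.468039 = 0.486754
e^{−rT} = 0.956578
N(−d₁) = 0.169841,  N(−d₂) = 0.313216
Put price V = K·e^{−rT}·N(−d₂) − S·N(−d₁) = 44.609811 − 33.895199 = 10.714612
ρ = −K·T·e^{−rT}·N(−d₂) = -30.655862

price = 10.714612
ρ = -30.655862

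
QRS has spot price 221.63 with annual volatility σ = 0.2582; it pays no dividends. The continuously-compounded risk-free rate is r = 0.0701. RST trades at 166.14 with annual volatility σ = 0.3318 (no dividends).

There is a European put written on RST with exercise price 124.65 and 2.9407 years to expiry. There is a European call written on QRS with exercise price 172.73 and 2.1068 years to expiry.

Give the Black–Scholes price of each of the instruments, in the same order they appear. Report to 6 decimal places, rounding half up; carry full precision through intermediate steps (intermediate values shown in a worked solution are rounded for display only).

price(RST put K=124.65) = 7.683355
price(QRS call K=172.73) = 77.621309

[RST put K=124.65]
σ√T = 0.3318·√2.9407 = 0.568986
d₁ = (ln(S/K) + (r+σ²/2)T) / (σ√T) = (ln(166.14/124.65) + (0.0701+0.3318²/2)·2.9407) / 0.568986 = (0.287321 + 0.368016) / 0.568986 = 1.151762
d₂ = d₁ − σ√T = 1.151762 − 0.568986 = 0.582776
e^{−rT} = 0.813717
N(−d₁) = 0.124709,  N(−d₂) = 0.280022
price = K·e^{−rT}·N(−d₂) − S·N(−d₁) = 28.402581 − 20.719226 = 7.683355
[QRS call K=172.73]
σ√T = 0.2582·√2.1068 = 0.374773
d₁ = (ln(S/K) + (r+σ²/2)T) / (σ√T) = (ln(221.63/172.73) + (0.0701+0.2582²/2)·2.1068) / 0.374773 = (0.249280 + 0.217914) / 0.374773 = 1.246605
d₂ = d₁ − σ√T = 1.246605 − 0.374773 = 0.871833
e^{−rT} = 0.862701
N(d₁) = 0.893729,  N(d₂) = 0.808350
price = S·N(d₁) − K·e^{−rT}·N(d₂) = 198.077132 − 120.455823 = 77.621309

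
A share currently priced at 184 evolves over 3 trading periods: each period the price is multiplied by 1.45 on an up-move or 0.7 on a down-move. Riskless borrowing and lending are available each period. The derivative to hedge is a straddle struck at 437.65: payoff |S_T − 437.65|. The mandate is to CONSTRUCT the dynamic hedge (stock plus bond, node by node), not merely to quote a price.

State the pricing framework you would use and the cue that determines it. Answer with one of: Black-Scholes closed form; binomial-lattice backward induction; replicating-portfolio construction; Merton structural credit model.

framework: replicating-portfolio construction

Key observation: what is demanded is not a single number but the (Δ, B) position at each node of the 1.45/0.7 tree starting at 184; constructing those positions is the replicating-portfolio method.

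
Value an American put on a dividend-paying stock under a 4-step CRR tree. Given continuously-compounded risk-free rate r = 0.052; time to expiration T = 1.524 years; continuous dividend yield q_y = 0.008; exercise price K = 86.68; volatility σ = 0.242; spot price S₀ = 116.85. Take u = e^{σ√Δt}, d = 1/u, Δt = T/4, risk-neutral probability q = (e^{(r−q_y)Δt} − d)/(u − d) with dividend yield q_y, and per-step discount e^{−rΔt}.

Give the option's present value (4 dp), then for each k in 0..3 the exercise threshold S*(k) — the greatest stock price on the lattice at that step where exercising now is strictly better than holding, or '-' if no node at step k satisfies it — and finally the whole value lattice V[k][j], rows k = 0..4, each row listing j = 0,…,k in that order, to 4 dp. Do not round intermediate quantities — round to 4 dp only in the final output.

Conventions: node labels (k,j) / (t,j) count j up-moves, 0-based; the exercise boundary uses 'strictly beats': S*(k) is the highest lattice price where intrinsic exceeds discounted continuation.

price = 1.2622
boundary = - - - 74.6467
tree:
1.2622
2.6764 0.0007
5.6750 0.0016 0.0000
12.0333 0.0034 0.0000 0.0000
22.3908 0.0071 0.0000 0.0000 0.0000

Δt=0.38100  u=1.16111  d=0.86125  q=0.51910  discount=0.98038
step 4 (expiry): payoffs max(K−S,0) = 22.3908 0.0071 0.0000 0.0000 0.0000
step 3: (k=3,j=0): S=74.6467, K−S=12.0333, hold=10.5601 ⇒ V=12.0333 exercise | (k=3,j=1): S=100.6366, K−S=0.0000, hold=0.0034 ⇒ V=0.0034 continue | (k=3,j=2): S=135.6755, K−S=0.0000, hold=0.0000 ⇒ V=0.0000 continue | (k=3,j=3): S=182.9140, K−S=0.0000, hold=0.0000 ⇒ V=0.0000 continue  boundary S*=74.6467
step 2: (k=2,j=0): S=86.6729, K−S=0.0071, hold=5.6750 ⇒ V=5.6750 continue | (k=2,j=1): S=116.8500, K−S=0.0000, hold=0.0016 ⇒ V=0.0016 continue | (k=2,j=2): S=157.5340, K−S=0.0000, hold=0.0000 ⇒ V=0.0000 continue  boundary S*=-
step 1: (k=1,j=0): S=100.6366, K−S=0.0000, hold=2.6764 ⇒ V=2.6764 continue | (k=1,j=1): S=135.6755, K−S=0.0000, hold=0.0007 ⇒ V=0.0007 continue  boundary S*=-
step 0: (k=0,j=0): S=116.8500, K−S=0.0000, hold=1.2622 ⇒ V=1.2622 continue  boundary S*=-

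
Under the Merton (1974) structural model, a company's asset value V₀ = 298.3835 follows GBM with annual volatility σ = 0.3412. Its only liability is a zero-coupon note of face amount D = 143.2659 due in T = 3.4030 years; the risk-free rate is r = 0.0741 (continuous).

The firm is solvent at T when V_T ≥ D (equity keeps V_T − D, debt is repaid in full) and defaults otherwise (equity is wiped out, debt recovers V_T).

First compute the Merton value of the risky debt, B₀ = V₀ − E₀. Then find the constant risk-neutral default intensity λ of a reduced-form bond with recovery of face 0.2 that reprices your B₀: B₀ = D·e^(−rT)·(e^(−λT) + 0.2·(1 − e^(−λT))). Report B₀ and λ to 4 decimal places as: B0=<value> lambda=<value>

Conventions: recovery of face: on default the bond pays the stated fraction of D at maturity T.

B0=108.5516 lambda=0.0093

With assets at 298.3835 and a single debt payment of 143.2659 at 3.4030 years:
d₁ = [ln(V₀/D) + (r + σ²/2)T] / (σ√T)
   = [ln(298.3835/143.2659) + (0.0741 + 0.5·0.3412²)·3.4030] / (0.3412·√3.4030)
   = [0.733677 + 0.450247] / 0.629419 = 1.880978
d₂ = d₁ − σ√T = 1.880978 − 0.629419 = 1.251559
N(d₁) = 0.970013,  N(d₂) = 0.894635,  e^(−rT) = 0.777119
E₀ = V₀·N(d₁) − D·e^(−rT)·N(d₂)
   = 298.3835·0.970013 − 143.2659·0.777119·0.894635 = 189.831950
B₀ = V₀ − E₀ = 298.3835 − 189.831950 = 108.551550
e^(−λT) = (B₀·e^(rT)/D − 0.2)/(1 − 0.2) = (108.5516·1.286805/143.2659 − 0.2)/0.8 = 0.96875414
λ = −ln(0.96875414)/3.4030 = 0.009328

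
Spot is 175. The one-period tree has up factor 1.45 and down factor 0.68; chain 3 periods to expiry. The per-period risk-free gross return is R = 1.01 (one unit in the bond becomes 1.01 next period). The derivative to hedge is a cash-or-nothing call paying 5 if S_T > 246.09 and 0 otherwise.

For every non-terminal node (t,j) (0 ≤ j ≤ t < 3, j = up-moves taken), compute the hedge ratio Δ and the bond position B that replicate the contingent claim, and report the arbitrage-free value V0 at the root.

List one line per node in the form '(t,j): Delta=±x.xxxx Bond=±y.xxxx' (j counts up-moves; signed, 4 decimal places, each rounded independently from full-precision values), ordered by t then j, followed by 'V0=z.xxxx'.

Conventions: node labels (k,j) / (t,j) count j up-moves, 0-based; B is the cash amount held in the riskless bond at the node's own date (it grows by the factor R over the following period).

Risk-neutral probability p* = (R−d)/(u−d) = (1.01−0.68)/(1.45−0.68) = 0.4286.
Payoffs at expiry: V(3,0)=0.0000, V(3,1)=0.0000, V(3,2)=5.0000, V(3,3)=5.0000
Node (2,0) S=80.9200: V=(p*·0.0000+(1−p*)·0.0000)/1.01=0.0000; Δ=(0.0000−0.0000)/(117.3340−55.0256)=0.0000; B=V−Δ·S=0.0000
Node (2,1) S=172.5500: V=(p*·5.0000+(1−p*)·0.0000)/1.01=2.1216; Δ=(5.0000−0.0000)/(250.1975−117.3340)=0.0376; B=V−Δ·S=-4.3719
Node (2,2) S=367.9375: V=(p*·5.0000+(1−p*)·5.0000)/1.01=4.9505; Δ=(5.0000−5.0000)/(533.5094−250.1975)=0.0000; B=V−Δ·S=4.9505
Node (1,0) S=119.0000: V=(p*·2.1216+(1−p*)·0.0000)/1.01=0.9003; Δ=(2.1216−0.0000)/(172.5500−80.9200)=0.0232; B=V−Δ·S=-1.8551
Node (1,1) S=253.7500: V=(p*·4.9505+(1−p*)·2.1216)/1.01=3.3010; Δ=(4.9505−2.1216)/(367.9375−172.5500)=0.0145; B=V−Δ·S=-0.3728
Node (0,0) S=175.0000: V=(p*·3.3010+(1−p*)·0.9003)/1.01=1.9101; Δ=(3.3010−0.9003)/(253.7500−119.0000)=0.0178; B=V−Δ·S=-1.2078
As a check, the time-0 holding Δ(0,0)·S0 + B(0,0) comes to 1.9101 — exactly V0.

(0,0): Delta=0.0178 Bond=-1.2078
(1,0): Delta=0.0232 Bond=-1.8551
(1,1): Delta=0.0145 Bond=-0.3728
(2,0): Delta=0.0000 Bond=0.0000
(2,1): Delta=0.0376 Bond=-4.3719
(2,2): Delta=0.0000 Bond=4.9505
V0=1.9101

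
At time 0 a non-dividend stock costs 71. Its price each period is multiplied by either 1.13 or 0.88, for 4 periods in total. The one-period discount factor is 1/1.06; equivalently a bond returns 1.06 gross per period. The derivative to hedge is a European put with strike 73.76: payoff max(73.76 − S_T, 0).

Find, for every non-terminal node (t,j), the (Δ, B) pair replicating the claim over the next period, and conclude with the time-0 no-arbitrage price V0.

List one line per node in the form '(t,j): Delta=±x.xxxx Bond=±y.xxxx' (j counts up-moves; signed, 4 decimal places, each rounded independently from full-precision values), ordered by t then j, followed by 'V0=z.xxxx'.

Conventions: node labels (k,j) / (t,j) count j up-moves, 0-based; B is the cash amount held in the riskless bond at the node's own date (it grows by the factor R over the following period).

(0,0): Delta=-0.2102 Bond=16.7157
(1,0): Delta=-0.5158 Bond=36.8157
(1,1): Delta=-0.1176 Bond=10.2920
(2,0): Delta=-1.0000 Bond=65.6461
(2,1): Delta=-0.3692 Bond=28.6718
(2,2): Delta=-0.0414 Bond=4.0020
(3,0): Delta=-1.0000 Bond=69.5849
(3,1): Delta=-1.0000 Bond=69.5849
(3,2): Delta=-0.1781 Bond=15.1504
(3,3): Delta=0.0000 Bond=0.0000
V0=1.7938

No-arbitrage ⇒ martingale measure with p* = (R−d)/(u−d) = 0.7200.
At maturity the claim pays: V(4,0)=31.1816, V(4,1)=19.0855, V(4,2)=3.5530, V(4,3)=0.0000, V(4,4)=0.0000
  t=3,j=0: stock 48.3845 → up 54.6745 (V=19.0855), down 42.5784 (V=31.1816). Price 21.2004; hedge Δ=-1.0000, bond B=69.5849.
  t=3,j=1: stock 62.1301 → up 70.2070 (V=3.5530), down 54.6745 (V=19.0855). Price 7.4548; hedge Δ=-1.0000, bond B=69.5849.
  t=3,j=2: stock 79.7807 → up 90.1522 (V=0.0000), down 70.2070 (V=3.5530). Price 0.9385; hedge Δ=-0.1781, bond B=15.1504.
  t=3,j=3: stock 102.4457 → up 115.7636 (V=0.0000), down 90.1522 (V=0.0000). Price 0.0000; hedge Δ=0.0000, bond B=0.0000.
  t=2,j=0: stock 54.9824 → up 62.1301 (V=7.4548), down 48.3845 (V=21.2004). Price 10.6637; hedge Δ=-1.0000, bond B=65.6461.
  t=2,j=1: stock 70.6024 → up 79.7807 (V=0.9385), down 62.1301 (V=7.4548). Price 2.6067; hedge Δ=-0.3692, bond B=28.6718.
  t=2,j=2: stock 90.6599 → up 102.4457 (V=0.0000), down 79.7807 (V=0.9385). Price 0.2479; hedge Δ=-0.0414, bond B=4.0020.
  t=1,j=0: stock 62.4800 → up 70.6024 (V=2.6067), down 54.9824 (V=10.6637). Price 4.5874; hedge Δ=-0.5158, bond B=36.8157.
  t=1,j=1: stock 80.2300 → up 90.6599 (V=0.2479), down 70.6024 (V=2.6067). Price 0.8569; hedge Δ=-0.1176, bond B=10.2920.
  t=0,j=0: stock 71.0000 → up 80.2300 (V=0.8569), down 62.4800 (V=4.5874). Price 1.7938; hedge Δ=-0.2102, bond B=16.7157.
As a check, the time-0 holding Δ(0,0)·S0 + B(0,0) comes to 1.7938 — exactly V0.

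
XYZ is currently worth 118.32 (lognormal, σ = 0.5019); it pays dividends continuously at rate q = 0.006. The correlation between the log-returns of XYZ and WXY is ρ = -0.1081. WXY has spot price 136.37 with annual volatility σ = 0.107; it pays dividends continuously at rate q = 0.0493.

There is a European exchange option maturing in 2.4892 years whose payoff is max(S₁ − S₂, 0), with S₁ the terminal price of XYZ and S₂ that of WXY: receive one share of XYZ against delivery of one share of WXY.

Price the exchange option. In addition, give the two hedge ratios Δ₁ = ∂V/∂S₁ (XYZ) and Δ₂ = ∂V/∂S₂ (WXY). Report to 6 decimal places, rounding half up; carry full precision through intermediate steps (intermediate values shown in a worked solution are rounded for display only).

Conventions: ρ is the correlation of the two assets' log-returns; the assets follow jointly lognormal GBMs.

σ_eff = √(σ₁² + σ₂² − 2ρσ₁σ₂) = √(0.5019² + 0.107² − 2·-0.1081·0.5019·0.107) = 0.524369
d₁ = (ln(S₁/S₂) + (q₂ − q₁ + σ_eff²/2)T) / (σ_eff√T) = (ln(118.32/136.37) + (0.0493 − 0.006 + 0.137482)·2.4892) / 0.827308 = 0.372319
d₂ = d₁ − σ_eff√T = 0.372319 − 0.827308 = -0.454989
N(d₁) = 0.645172,  N(d₂) = 0.324559
V = S₁·e^{−q₁T}·N(d₁) − S₂·e^{−q₂T}·N(d₂) = 75.205165 − 39.148621 = 36.056544
Key observation: the rate r is irrelevant here: denominating values in WXY turns the exchange into a ratio option on S₁/S₂, and discounting at r drops out.
Δ₁ = e^{−q₁T}·N(d₁) = 0.635608;  Δ₂ = −e^{−q₂T}·N(d₂) = -0.287076

exchange price = 36.056544
Δ1 = 0.635608
Δ2 = -0.287076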